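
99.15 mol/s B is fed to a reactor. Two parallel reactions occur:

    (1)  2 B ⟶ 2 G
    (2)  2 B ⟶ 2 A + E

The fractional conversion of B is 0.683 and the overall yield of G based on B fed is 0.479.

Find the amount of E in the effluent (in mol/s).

10.1 mol/s

Yield of G: 2ξ₁ / 99.15 = 0.479 → ξ₁ = 23.75 mol/s.
Conversion of B: 2ξ₁ + 2ξ₂ = 0.683 × 99.15 = 67.72 → ξ₂ = 10.11 mol/s.
Outlet amounts (n = n₀ + Σ ν·ξ):
  B: 99.15 − 2(23.75) − 2(10.11) = 31.43
  G: 0 + 2(23.75) = 47.49
  A: 0 + 2(10.11) = 20.23
  E: 0 + 1(10.11) = 10.11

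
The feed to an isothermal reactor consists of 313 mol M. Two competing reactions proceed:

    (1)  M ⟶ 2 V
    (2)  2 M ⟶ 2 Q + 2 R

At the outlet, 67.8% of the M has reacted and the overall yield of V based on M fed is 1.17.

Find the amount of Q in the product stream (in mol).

Yield of V: 2ξ₁ / 313 = 1.17 → ξ₁ = 183.1 mol.
Conversion of M: 1ξ₁ + 2ξ₂ = 0.678 × 313 = 212.2 → ξ₂ = 14.55 mol.
Outlet amounts (n = n₀ + Σ ν·ξ):
  M: 313 − 1(183.1) − 2(14.55) = 100.8
  V: 0 + 2(183.1) = 366.2
  Q: 0 + 2(14.55) = 29.11
  R: 0 + 2(14.55) = 29.11

29.1 mol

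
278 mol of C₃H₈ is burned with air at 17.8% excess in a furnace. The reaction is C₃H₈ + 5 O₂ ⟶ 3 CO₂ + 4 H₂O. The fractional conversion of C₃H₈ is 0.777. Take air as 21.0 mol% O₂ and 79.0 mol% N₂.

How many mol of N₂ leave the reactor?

6160 mol

Stoichiometric O₂ = 5 × 278 = 1390 mol; O₂ fed = 1390 × 1.178 = 1637 mol.
N₂ fed = 1637 × 79/21 = 6160 mol.
Fuel reacted = 0.777 × 278 → ξ = 216 mol.
Outlet (n = n₀ + ν ξ):
  C₃H₈: 278 − 1(216) = 61.99
  O₂: 1637 − 5(216) = 557.4
  N₂: 6160 (inert)
  CO₂: 0 + 3(216) = 648
  H₂O: 0 + 4(216) = 864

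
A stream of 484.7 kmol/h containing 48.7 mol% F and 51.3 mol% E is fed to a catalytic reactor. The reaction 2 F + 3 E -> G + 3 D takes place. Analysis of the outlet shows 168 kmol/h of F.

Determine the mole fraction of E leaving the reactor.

For F: n = n₀ − 2ξ → 168 = 236 − 2ξ, giving ξ = 34.02 kmol/h.
Outlet amounts (n = n₀ + ν ξ):
  F: 236 − 2(34.02) = 168
  E: 248.7 − 3(34.02) = 146.6
  G: 0 + 1(34.02) = 34.02
  D: 0 + 3(34.02) = 102.1
Total out = 450.7 kmol/h; y_E = 146.6 / 450.7 = 0.3252.

0.325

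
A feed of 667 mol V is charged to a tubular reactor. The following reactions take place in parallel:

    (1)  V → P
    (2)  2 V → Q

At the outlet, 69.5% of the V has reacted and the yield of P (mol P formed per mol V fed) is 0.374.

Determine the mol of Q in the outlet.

107 mol

Yield of P: 1ξ₁ / 667 = 0.374 → ξ₁ = 249.5 mol.
Conversion of V: 1ξ₁ + 2ξ₂ = 0.695 × 667 = 463.6 → ξ₂ = 107.1 mol.
Outlet amounts (n = n₀ + Σ ν·ξ):
  V: 667 − 1(249.5) − 2(107.1) = 203.4
  P: 0 + 1(249.5) = 249.5
  Q: 0 + 1(107.1) = 107.1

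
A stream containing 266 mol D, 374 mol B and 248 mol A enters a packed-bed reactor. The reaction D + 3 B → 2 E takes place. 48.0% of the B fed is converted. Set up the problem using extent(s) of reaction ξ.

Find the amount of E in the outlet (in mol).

B reacted = 0.48 × 374 = 179.5 mol; ν_B = −3, so ξ = 179.5/3 = 59.84 mol.
Outlet amounts (n = n₀ + ν ξ):
  D: 266 − 1(59.84) = 206.2
  B: 374 − 3(59.84) = 194.5
  E: 0 + 2(59.84) = 119.7
  A: 248 (inert)

120 mol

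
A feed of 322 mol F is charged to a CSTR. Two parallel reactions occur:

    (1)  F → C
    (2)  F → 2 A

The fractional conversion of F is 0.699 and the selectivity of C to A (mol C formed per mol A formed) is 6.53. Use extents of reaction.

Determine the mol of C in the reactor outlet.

209 mol

Conversion of F: F consumed = 0.699 × 322 = 225.1 mol = 1ξ₁ + 1ξ₂.
Selectivity: 1ξ₁ / (2ξ₂) = 6.53 → ξ₁ = 13.06 ξ₂.
Substitute: (1·13.06 + 1) ξ₂ = 225.1 → ξ₂ = 16.01 mol, ξ₁ = 209.1 mol.
Outlet amounts (n = n₀ + Σ ν·ξ):
  F: 322 − 1(209.1) − 1(16.01) = 96.92
  C: 0 + 1(209.1) = 209.1
  A: 0 + 2(16.01) = 32.02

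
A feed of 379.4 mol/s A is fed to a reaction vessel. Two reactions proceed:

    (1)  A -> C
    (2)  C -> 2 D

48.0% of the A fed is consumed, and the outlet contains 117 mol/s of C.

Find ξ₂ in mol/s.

Conversion of A: A consumed = 1ξ₁ = 0.48 × 379.4 → ξ₁ = 182.1 mol/s.
C balance: n_C = 0 + 1ξ₁ − 1ξ₂ = 117 → ξ₂ = (1·182.1 − 117)/1 = 65.11 mol/s.
Outlet amounts (n = n₀ + Σ ν·ξ):
  A: 379.4 − 1(182.1) = 197.3
  C: 0 + 1(182.1) − 1(65.11) = 117
  D: 0 + 2(65.11) = 130.2

ξ₂ = 65.1 mol/s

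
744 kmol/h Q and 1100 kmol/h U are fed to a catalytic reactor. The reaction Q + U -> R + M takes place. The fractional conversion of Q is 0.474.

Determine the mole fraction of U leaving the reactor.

Q reacted = 0.474 × 744 = 352.7 kmol/h; ν_Q = −1, so ξ = 352.7/1 = 352.7 kmol/h.
Outlet amounts (n = n₀ + ν ξ):
  Q: 744 − 1(352.7) = 391.3
  U: 1100 − 1(352.7) = 747.3
  R: 0 + 1(352.7) = 352.7
  M: 0 + 1(352.7) = 352.7
Total out = 1844 kmol/h; y_U = 747.3 / 1844 = 0.4053.

0.405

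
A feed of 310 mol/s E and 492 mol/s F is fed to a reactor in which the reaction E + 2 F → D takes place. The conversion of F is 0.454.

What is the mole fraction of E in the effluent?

0.343

F reacted = 0.454 × 492 = 223.4 mol/s; ν_F = −2, so ξ = 223.4/2 = 111.7 mol/s.
Outlet amounts (n = n₀ + ν ξ):
  E: 310 − 1(111.7) = 198.3
  F: 492 − 2(111.7) = 268.6
  D: 0 + 1(111.7) = 111.7
Total out = 578.6 mol/s; y_E = 198.3 / 578.6 = 0.3427.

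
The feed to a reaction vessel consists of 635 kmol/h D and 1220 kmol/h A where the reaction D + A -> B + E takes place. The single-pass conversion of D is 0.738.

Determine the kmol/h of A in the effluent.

D reacted = 0.738 × 635 = 468.6 kmol/h; ν_D = −1, so ξ = 468.6/1 = 468.6 kmol/h.
Outlet amounts (n = n₀ + ν ξ):
  D: 635 − 1(468.6) = 166.4
  A: 1220 − 1(468.6) = 751.4
  B: 0 + 1(468.6) = 468.6
  E: 0 + 1(468.6) = 468.6

751 kmol/h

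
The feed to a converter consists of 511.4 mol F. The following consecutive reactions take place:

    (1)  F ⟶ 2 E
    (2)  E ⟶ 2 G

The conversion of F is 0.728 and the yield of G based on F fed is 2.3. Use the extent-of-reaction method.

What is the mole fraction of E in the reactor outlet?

Conversion of F: F consumed = 1ξ₁ = 0.728 × 511.4 → ξ₁ = 372.3 mol.
Yield of G: 2ξ₂ / 511.4 = 2.3 → ξ₂ = 588.1 mol.
Outlet amounts (n = n₀ + Σ ν·ξ):
  F: 511.4 − 1(372.3) = 139.1
  E: 0 + 2(372.3) − 1(588.1) = 156.5
  G: 0 + 2(588.1) = 1176
Total out = 1472 mol; y_E = 156.5 / 1472 = 0.1063.

0.106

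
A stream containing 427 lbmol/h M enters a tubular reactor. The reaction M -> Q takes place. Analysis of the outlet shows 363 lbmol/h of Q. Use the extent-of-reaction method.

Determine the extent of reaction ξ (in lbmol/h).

For Q: n = n₀ + 1ξ → 363 = 0 + 1ξ, giving ξ = 363 lbmol/h.
Outlet amounts (n = n₀ + ν ξ):
  M: 427 − 1(363) = 64
  Q: 0 + 1(363) = 363

ξ = 363 lbmol/h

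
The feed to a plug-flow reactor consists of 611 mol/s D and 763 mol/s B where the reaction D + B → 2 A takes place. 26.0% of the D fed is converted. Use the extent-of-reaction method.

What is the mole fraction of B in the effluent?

D reacted = 0.26 × 611 = 158.9 mol/s; ν_D = −1, so ξ = 158.9/1 = 158.9 mol/s.
Outlet amounts (n = n₀ + ν ξ):
  D: 611 − 1(158.9) = 452.1
  B: 763 − 1(158.9) = 604.1
  A: 0 + 2(158.9) = 317.7
Total out = 1374 mol/s; y_B = 604.1 / 1374 = 0.4397.

0.44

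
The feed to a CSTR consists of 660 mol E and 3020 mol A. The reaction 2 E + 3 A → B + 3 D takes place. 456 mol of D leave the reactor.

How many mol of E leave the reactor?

For D: n = n₀ + 3ξ → 456 = 0 + 3ξ, giving ξ = 152 mol.
Outlet amounts (n = n₀ + ν ξ):
  E: 660 − 2(152) = 356
  A: 3020 − 3(152) = 2564
  B: 0 + 1(152) = 152
  D: 0 + 3(152) = 456

356 mol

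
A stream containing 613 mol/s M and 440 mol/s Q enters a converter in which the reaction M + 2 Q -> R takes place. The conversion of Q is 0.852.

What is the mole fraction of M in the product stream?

Q reacted = 0.852 × 440 = 374.9 mol/s; ν_Q = −2, so ξ = 374.9/2 = 187.4 mol/s.
Outlet amounts (n = n₀ + ν ξ):
  M: 613 − 1(187.4) = 425.6
  Q: 440 − 2(187.4) = 65.12
  R: 0 + 1(187.4) = 187.4
Total out = 678.1 mol/s; y_M = 425.6 / 678.1 = 0.6276.

0.628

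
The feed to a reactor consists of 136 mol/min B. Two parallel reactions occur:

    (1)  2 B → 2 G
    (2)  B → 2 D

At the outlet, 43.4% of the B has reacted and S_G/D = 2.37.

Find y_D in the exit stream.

Conversion of B: B consumed = 0.434 × 136 = 59.02 mol/min = 2ξ₁ + 1ξ₂.
Selectivity: 2ξ₁ / (2ξ₂) = 2.37 → ξ₁ = 2.37 ξ₂.
Substitute: (2·2.37 + 1) ξ₂ = 59.02 → ξ₂ = 10.28 mol/min, ξ₁ = 24.37 mol/min.
Outlet amounts (n = n₀ + Σ ν·ξ):
  B: 136 − 2(24.37) − 1(10.28) = 76.98
  G: 0 + 2(24.37) = 48.74
  D: 0 + 2(10.28) = 20.57
Total out = 146.3 mol/min; y_D = 20.57 / 146.3 = 0.1406.

0.141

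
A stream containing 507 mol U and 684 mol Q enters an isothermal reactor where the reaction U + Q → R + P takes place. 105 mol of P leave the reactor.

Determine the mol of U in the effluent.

For P: n = n₀ + 1ξ → 105 = 0 + 1ξ, giving ξ = 105 mol.
Outlet amounts (n = n₀ + ν ξ):
  U: 507 − 1(105) = 402
  Q: 684 − 1(105) = 579
  R: 0 + 1(105) = 105
  P: 0 + 1(105) = 105

402 mol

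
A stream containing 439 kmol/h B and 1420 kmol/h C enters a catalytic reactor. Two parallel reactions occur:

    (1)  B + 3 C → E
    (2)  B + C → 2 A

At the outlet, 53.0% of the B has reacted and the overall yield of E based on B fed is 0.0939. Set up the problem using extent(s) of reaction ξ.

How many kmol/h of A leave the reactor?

Yield of E: 1ξ₁ / 439 = 0.0939 → ξ₁ = 41.22 kmol/h.
Conversion of B: 1ξ₁ + 1ξ₂ = 0.53 × 439 = 232.7 → ξ₂ = 191.4 kmol/h.
Outlet amounts (n = n₀ + Σ ν·ξ):
  B: 439 − 1(41.22) − 1(191.4) = 206.3
  C: 1420 − 3(41.22) − 1(191.4) = 1105
  E: 0 + 1(41.22) = 41.22
  A: 0 + 2(191.4) = 382.9

383 kmol/h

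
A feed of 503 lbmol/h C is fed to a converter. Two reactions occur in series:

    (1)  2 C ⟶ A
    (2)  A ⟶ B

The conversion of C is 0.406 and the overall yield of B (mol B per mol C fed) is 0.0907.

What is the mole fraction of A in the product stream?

0.141

Conversion of C: C consumed = 2ξ₁ = 0.406 × 503 → ξ₁ = 102.1 lbmol/h.
Yield of B: 1ξ₂ / 503 = 0.0907 → ξ₂ = 45.62 lbmol/h.
Outlet amounts (n = n₀ + Σ ν·ξ):
  C: 503 − 2(102.1) = 298.8
  A: 0 + 1(102.1) − 1(45.62) = 56.49
  B: 0 + 1(45.62) = 45.62
Total out = 400.9 lbmol/h; y_A = 56.49 / 400.9 = 0.1409.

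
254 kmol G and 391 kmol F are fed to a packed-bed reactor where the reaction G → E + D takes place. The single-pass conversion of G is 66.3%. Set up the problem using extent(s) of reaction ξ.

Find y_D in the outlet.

G reacted = 0.663 × 254 = 168.4 kmol; ν_G = −1, so ξ = 168.4/1 = 168.4 kmol.
Outlet amounts (n = n₀ + ν ξ):
  G: 254 − 1(168.4) = 85.6
  E: 0 + 1(168.4) = 168.4
  D: 0 + 1(168.4) = 168.4
  F: 391 (inert)
Total out = 813.4 kmol; y_D = 168.4 / 813.4 = 0.207.

0.207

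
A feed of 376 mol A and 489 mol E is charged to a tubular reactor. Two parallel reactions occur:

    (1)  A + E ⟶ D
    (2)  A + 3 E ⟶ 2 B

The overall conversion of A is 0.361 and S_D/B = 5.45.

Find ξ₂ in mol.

Conversion of A: A consumed = 0.361 × 376 = 135.7 mol = 1ξ₁ + 1ξ₂.
Selectivity: 1ξ₁ / (2ξ₂) = 5.45 → ξ₁ = 10.9 ξ₂.
Substitute: (1·10.9 + 1) ξ₂ = 135.7 → ξ₂ = 11.41 mol, ξ₁ = 124.3 mol.
Outlet amounts (n = n₀ + Σ ν·ξ):
  A: 376 − 1(124.3) − 1(11.41) = 240.3
  E: 489 − 1(124.3) − 3(11.41) = 330.5
  D: 0 + 1(124.3) = 124.3
  B: 0 + 2(11.41) = 22.81

ξ₂ = 11.4 mol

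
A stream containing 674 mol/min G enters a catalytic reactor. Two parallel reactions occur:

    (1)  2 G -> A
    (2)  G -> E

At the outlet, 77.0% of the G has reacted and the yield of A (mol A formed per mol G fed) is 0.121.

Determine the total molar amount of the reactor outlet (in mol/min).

Yield of A: 1ξ₁ / 674 = 0.121 → ξ₁ = 81.55 mol/min.
Conversion of G: 2ξ₁ + 1ξ₂ = 0.77 × 674 = 519 → ξ₂ = 355.9 mol/min.
Outlet amounts (n = n₀ + Σ ν·ξ):
  G: 674 − 2(81.55) − 1(355.9) = 155
  A: 0 + 1(81.55) = 81.55
  E: 0 + 1(355.9) = 355.9
Total out = 155 + 81.55 + 355.9 = 592.4 mol/min.

592 mol/min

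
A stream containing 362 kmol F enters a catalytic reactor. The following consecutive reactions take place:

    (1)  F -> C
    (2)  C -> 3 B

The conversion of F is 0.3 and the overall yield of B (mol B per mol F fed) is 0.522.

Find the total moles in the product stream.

Conversion of F: F consumed = 1ξ₁ = 0.3 × 362 → ξ₁ = 108.6 kmol.
Yield of B: 3ξ₂ / 362 = 0.522 → ξ₂ = 62.99 kmol.
Outlet amounts (n = n₀ + Σ ν·ξ):
  F: 362 − 1(108.6) = 253.4
  C: 0 + 1(108.6) − 1(62.99) = 45.61
  B: 0 + 3(62.99) = 189
Total out = 253.4 + 45.61 + 189 = 488 kmol.

488 kmol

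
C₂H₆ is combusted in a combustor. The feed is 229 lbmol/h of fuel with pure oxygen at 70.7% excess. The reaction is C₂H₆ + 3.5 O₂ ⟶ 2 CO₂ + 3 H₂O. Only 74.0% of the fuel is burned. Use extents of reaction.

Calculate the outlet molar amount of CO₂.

Stoichiometric O₂ = 3.5 × 229 = 801.5 lbmol/h; O₂ fed = 801.5 × 1.707 = 1368 lbmol/h.
Fuel reacted = 0.74 × 229 → ξ = 169.5 lbmol/h.
Outlet (n = n₀ + ν ξ):
  C₂H₆: 229 − 1(169.5) = 59.54
  O₂: 1368 − 3.5(169.5) = 775.1
  CO₂: 0 + 2(169.5) = 338.9
  H₂O: 0 + 3(169.5) = 508.4

339 lbmol/h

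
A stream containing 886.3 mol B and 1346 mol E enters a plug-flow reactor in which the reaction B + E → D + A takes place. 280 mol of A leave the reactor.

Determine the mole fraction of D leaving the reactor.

0.125

For A: n = n₀ + 1ξ → 280 = 0 + 1ξ, giving ξ = 280 mol.
Outlet amounts (n = n₀ + ν ξ):
  B: 886.3 − 1(280) = 606.3
  E: 1346 − 1(280) = 1066
  D: 0 + 1(280) = 280
  A: 0 + 1(280) = 280
Total out = 2232 mol; y_D = 280 / 2232 = 0.1254.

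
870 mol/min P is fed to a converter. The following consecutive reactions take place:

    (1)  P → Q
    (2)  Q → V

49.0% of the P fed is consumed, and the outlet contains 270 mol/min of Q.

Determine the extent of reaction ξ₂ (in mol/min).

ξ₂ = 156 mol/min

Conversion of P: P consumed = 1ξ₁ = 0.49 × 870 → ξ₁ = 426.3 mol/min.
Q balance: n_Q = 0 + 1ξ₁ − 1ξ₂ = 270 → ξ₂ = (1·426.3 − 270)/1 = 156.3 mol/min.
Outlet amounts (n = n₀ + Σ ν·ξ):
  P: 870 − 1(426.3) = 443.7
  Q: 0 + 1(426.3) − 1(156.3) = 270
  V: 0 + 1(156.3) = 156.3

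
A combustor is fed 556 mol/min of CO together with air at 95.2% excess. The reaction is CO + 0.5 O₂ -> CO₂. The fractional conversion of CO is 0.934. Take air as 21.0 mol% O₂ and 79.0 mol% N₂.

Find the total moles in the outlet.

Stoichiometric O₂ = 0.5 × 556 = 278 mol/min; O₂ fed = 278 × 1.952 = 542.7 mol/min.
N₂ fed = 542.7 × 79/21 = 2041 mol/min.
Fuel reacted = 0.934 × 556 → ξ = 519.3 mol/min.
Outlet (n = n₀ + ν ξ):
  CO: 556 − 1(519.3) = 36.7
  O₂: 542.7 − 0.5(519.3) = 283
  N₂: 2041 (inert)
  CO₂: 0 + 1(519.3) = 519.3
Total out = 36.7 + 283 + 2041 + 519.3 = 2880 mol/min.

2880 mol/min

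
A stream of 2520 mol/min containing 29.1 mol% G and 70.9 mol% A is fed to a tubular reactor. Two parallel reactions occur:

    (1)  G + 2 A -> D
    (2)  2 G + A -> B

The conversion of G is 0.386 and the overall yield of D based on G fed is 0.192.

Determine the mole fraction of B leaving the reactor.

Yield of D: 1ξ₁ / 733.3 = 0.192 → ξ₁ = 140.8 mol/min.
Conversion of G: 1ξ₁ + 2ξ₂ = 0.386 × 733.3 = 283.1 → ξ₂ = 71.13 mol/min.
Outlet amounts (n = n₀ + Σ ν·ξ):
  G: 733.3 − 1(140.8) − 2(71.13) = 450.3
  A: 1787 − 2(140.8) − 1(71.13) = 1434
  D: 0 + 1(140.8) = 140.8
  B: 0 + 1(71.13) = 71.13
Total out = 2096 mol/min; y_B = 71.13 / 2096 = 0.03393.

0.0339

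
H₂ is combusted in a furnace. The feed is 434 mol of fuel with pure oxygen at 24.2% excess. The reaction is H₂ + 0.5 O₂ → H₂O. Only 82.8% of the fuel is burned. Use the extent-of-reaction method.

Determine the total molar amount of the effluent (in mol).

Stoichiometric O₂ = 0.5 × 434 = 217 mol; O₂ fed = 217 × 1.242 = 269.5 mol.
Fuel reacted = 0.828 × 434 → ξ = 359.4 mol.
Outlet (n = n₀ + ν ξ):
  H₂: 434 − 1(359.4) = 74.65
  O₂: 269.5 − 0.5(359.4) = 89.84
  H₂O: 0 + 1(359.4) = 359.4
Total out = 74.65 + 89.84 + 359.4 = 523.8 mol.

524 mol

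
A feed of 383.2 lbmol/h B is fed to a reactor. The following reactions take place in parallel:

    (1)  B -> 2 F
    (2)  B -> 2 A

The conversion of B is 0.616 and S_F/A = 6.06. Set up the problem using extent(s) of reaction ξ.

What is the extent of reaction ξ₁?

ξ₁ = 203 lbmol/h

Conversion of B: B consumed = 0.616 × 383.2 = 236.1 lbmol/h = 1ξ₁ + 1ξ₂.
Selectivity: 2ξ₁ / (2ξ₂) = 6.06 → ξ₁ = 6.06 ξ₂.
Substitute: (1·6.06 + 1) ξ₂ = 236.1 → ξ₂ = 33.44 lbmol/h, ξ₁ = 202.6 lbmol/h.
Outlet amounts (n = n₀ + Σ ν·ξ):
  B: 383.2 − 1(202.6) − 1(33.44) = 147.1
  F: 0 + 2(202.6) = 405.2
  A: 0 + 2(33.44) = 66.87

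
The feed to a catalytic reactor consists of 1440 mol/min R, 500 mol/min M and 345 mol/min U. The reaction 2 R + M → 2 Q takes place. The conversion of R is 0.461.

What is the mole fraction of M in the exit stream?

R reacted = 0.461 × 1440 = 663.8 mol/min; ν_R = −2, so ξ = 663.8/2 = 331.9 mol/min.
Outlet amounts (n = n₀ + ν ξ):
  R: 1440 − 2(331.9) = 776.2
  M: 500 − 1(331.9) = 168.1
  Q: 0 + 2(331.9) = 663.8
  U: 345 (inert)
Total out = 1953 mol/min; y_M = 168.1 / 1953 = 0.08606.

0.0861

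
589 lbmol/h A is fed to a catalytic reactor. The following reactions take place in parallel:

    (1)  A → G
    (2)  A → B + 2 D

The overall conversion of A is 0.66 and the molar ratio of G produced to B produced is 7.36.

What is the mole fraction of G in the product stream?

Conversion of A: A consumed = 0.66 × 589 = 388.7 lbmol/h = 1ξ₁ + 1ξ₂.
Selectivity: 1ξ₁ / (1ξ₂) = 7.36 → ξ₁ = 7.36 ξ₂.
Substitute: (1·7.36 + 1) ξ₂ = 388.7 → ξ₂ = 46.5 lbmol/h, ξ₁ = 342.2 lbmol/h.
Outlet amounts (n = n₀ + Σ ν·ξ):
  A: 589 − 1(342.2) − 1(46.5) = 200.3
  G: 0 + 1(342.2) = 342.2
  B: 0 + 1(46.5) = 46.5
  D: 0 + 2(46.5) = 93
Total out = 682 lbmol/h; y_G = 342.2 / 682 = 0.5018.

0.502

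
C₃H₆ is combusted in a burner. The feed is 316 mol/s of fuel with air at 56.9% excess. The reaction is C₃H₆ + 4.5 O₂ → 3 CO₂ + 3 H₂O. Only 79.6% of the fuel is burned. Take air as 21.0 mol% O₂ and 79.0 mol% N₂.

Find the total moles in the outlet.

11100 mol/s

Stoichiometric O₂ = 4.5 × 316 = 1422 mol/s; O₂ fed = 1422 × 1.569 = 2231 mol/s.
N₂ fed = 2231 × 79/21 = 8393 mol/s.
Fuel reacted = 0.796 × 316 → ξ = 251.5 mol/s.
Outlet (n = n₀ + ν ξ):
  C₃H₆: 316 − 1(251.5) = 64.46
  O₂: 2231 − 4.5(251.5) = 1099
  N₂: 8393 (inert)
  CO₂: 0 + 3(251.5) = 754.6
  H₂O: 0 + 3(251.5) = 754.6
Total out = 64.46 + 1099 + 8393 + 754.6 + 754.6 = 11070 mol/s.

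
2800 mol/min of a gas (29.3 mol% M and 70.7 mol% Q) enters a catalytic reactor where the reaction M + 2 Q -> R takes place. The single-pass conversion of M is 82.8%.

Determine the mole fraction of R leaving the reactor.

M reacted = 0.828 × 820.4 = 679.3 mol/min; ν_M = −1, so ξ = 679.3/1 = 679.3 mol/min.
Outlet amounts (n = n₀ + ν ξ):
  M: 820.4 − 1(679.3) = 141.1
  Q: 1980 − 2(679.3) = 621
  R: 0 + 1(679.3) = 679.3
Total out = 1441 mol/min; y_R = 679.3 / 1441 = 0.4713.

0.471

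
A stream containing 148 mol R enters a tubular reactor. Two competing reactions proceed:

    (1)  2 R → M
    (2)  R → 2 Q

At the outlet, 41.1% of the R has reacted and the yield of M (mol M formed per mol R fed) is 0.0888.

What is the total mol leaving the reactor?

Yield of M: 1ξ₁ / 148 = 0.0888 → ξ₁ = 13.14 mol.
Conversion of R: 2ξ₁ + 1ξ₂ = 0.411 × 148 = 60.83 → ξ₂ = 34.54 mol.
Outlet amounts (n = n₀ + Σ ν·ξ):
  R: 148 − 2(13.14) − 1(34.54) = 87.17
  M: 0 + 1(13.14) = 13.14
  Q: 0 + 2(34.54) = 69.09
Total out = 87.17 + 13.14 + 69.09 = 169.4 mol.

169 mol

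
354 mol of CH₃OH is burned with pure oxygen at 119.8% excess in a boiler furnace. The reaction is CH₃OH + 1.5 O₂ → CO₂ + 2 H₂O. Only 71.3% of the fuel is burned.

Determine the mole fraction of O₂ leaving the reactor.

Stoichiometric O₂ = 1.5 × 354 = 531 mol; O₂ fed = 531 × 2.198 = 1167 mol.
Fuel reacted = 0.713 × 354 → ξ = 252.4 mol.
Outlet (n = n₀ + ν ξ):
  CH₃OH: 354 − 1(252.4) = 101.6
  O₂: 1167 − 1.5(252.4) = 788.5
  CO₂: 0 + 1(252.4) = 252.4
  H₂O: 0 + 2(252.4) = 504.8
Total out = 1647 mol; y_O₂ = 788.5 / 1647 = 0.4787.

0.479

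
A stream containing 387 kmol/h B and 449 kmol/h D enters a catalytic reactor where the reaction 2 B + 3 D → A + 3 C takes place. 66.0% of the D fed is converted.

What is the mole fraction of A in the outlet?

0.134

D reacted = 0.66 × 449 = 296.3 kmol/h; ν_D = −3, so ξ = 296.3/3 = 98.78 kmol/h.
Outlet amounts (n = n₀ + ν ξ):
  B: 387 − 2(98.78) = 189.4
  D: 449 − 3(98.78) = 152.7
  A: 0 + 1(98.78) = 98.78
  C: 0 + 3(98.78) = 296.3
Total out = 737.2 kmol/h; y_A = 98.78 / 737.2 = 0.134.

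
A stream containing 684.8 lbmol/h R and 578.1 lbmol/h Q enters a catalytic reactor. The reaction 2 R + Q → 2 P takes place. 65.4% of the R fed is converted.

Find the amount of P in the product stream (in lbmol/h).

R reacted = 0.654 × 684.8 = 447.9 lbmol/h; ν_R = −2, so ξ = 447.9/2 = 223.9 lbmol/h.
Outlet amounts (n = n₀ + ν ξ):
  R: 684.8 − 2(223.9) = 236.9
  Q: 578.1 − 1(223.9) = 354.2
  P: 0 + 2(223.9) = 447.9

448 lbmol/h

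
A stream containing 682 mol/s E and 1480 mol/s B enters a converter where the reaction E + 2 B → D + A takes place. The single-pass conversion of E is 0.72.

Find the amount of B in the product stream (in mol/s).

498 mol/s

E reacted = 0.72 × 682 = 491 mol/s; ν_E = −1, so ξ = 491/1 = 491 mol/s.
Outlet amounts (n = n₀ + ν ξ):
  E: 682 − 1(491) = 191
  B: 1480 − 2(491) = 497.9
  D: 0 + 1(491) = 491
  A: 0 + 1(491) = 491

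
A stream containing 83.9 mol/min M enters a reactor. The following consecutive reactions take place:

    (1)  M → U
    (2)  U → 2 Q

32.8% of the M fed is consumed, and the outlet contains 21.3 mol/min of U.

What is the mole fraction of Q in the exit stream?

Conversion of M: M consumed = 1ξ₁ = 0.328 × 83.9 → ξ₁ = 27.52 mol/min.
U balance: n_U = 0 + 1ξ₁ − 1ξ₂ = 21.3 → ξ₂ = (1·27.52 − 21.3)/1 = 6.219 mol/min.
Outlet amounts (n = n₀ + Σ ν·ξ):
  M: 83.9 − 1(27.52) = 56.38
  U: 0 + 1(27.52) − 1(6.219) = 21.3
  Q: 0 + 2(6.219) = 12.44
Total out = 90.12 mol/min; y_Q = 12.44 / 90.12 = 0.138.

0.138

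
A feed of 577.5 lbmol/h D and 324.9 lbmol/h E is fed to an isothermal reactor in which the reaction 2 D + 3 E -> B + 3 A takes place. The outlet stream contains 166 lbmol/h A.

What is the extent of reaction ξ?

For A: n = n₀ + 3ξ → 166 = 0 + 3ξ, giving ξ = 55.33 lbmol/h.
Outlet amounts (n = n₀ + ν ξ):
  D: 577.5 − 2(55.33) = 466.8
  E: 324.9 − 3(55.33) = 158.9
  B: 0 + 1(55.33) = 55.33
  A: 0 + 3(55.33) = 166

ξ = 55.3 lbmol/h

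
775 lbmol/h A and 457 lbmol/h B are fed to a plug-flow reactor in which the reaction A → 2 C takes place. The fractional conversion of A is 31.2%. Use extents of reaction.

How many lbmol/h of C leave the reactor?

A reacted = 0.312 × 775 = 241.8 lbmol/h; ν_A = −1, so ξ = 241.8/1 = 241.8 lbmol/h.
Outlet amounts (n = n₀ + ν ξ):
  A: 775 − 1(241.8) = 533.2
  C: 0 + 2(241.8) = 483.6
  B: 457 (inert)

484 lbmol/h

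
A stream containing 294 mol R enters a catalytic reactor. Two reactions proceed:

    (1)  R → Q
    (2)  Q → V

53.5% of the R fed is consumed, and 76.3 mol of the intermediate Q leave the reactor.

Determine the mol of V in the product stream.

Conversion of R: R consumed = 1ξ₁ = 0.535 × 294 → ξ₁ = 157.3 mol.
Q balance: n_Q = 0 + 1ξ₁ − 1ξ₂ = 76.3 → ξ₂ = (1·157.3 − 76.3)/1 = 80.99 mol.
Outlet amounts (n = n₀ + Σ ν·ξ):
  R: 294 − 1(157.3) = 136.7
  Q: 0 + 1(157.3) − 1(80.99) = 76.3
  V: 0 + 1(80.99) = 80.99

81 mol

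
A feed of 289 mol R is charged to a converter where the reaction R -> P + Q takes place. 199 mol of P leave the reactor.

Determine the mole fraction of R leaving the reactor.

0.184

For P: n = n₀ + 1ξ → 199 = 0 + 1ξ, giving ξ = 199 mol.
Outlet amounts (n = n₀ + ν ξ):
  R: 289 − 1(199) = 90
  P: 0 + 1(199) = 199
  Q: 0 + 1(199) = 199
Total out = 488 mol; y_R = 90 / 488 = 0.1844.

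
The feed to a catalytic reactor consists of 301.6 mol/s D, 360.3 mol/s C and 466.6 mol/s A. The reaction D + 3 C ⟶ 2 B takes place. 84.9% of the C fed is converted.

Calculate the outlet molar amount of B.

204 mol/s

C reacted = 0.849 × 360.3 = 305.9 mol/s; ν_C = −3, so ξ = 305.9/3 = 102 mol/s.
Outlet amounts (n = n₀ + ν ξ):
  D: 301.6 − 1(102) = 199.6
  C: 360.3 − 3(102) = 54.41
  B: 0 + 2(102) = 203.9
  A: 466.6 (inert)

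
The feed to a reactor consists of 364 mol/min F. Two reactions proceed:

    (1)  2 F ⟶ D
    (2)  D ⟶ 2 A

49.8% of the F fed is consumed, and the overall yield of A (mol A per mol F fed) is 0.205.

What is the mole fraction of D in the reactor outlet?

Conversion of F: F consumed = 2ξ₁ = 0.498 × 364 → ξ₁ = 90.64 mol/min.
Yield of A: 2ξ₂ / 364 = 0.205 → ξ₂ = 37.31 mol/min.
Outlet amounts (n = n₀ + Σ ν·ξ):
  F: 364 − 2(90.64) = 182.7
  D: 0 + 1(90.64) − 1(37.31) = 53.33
  A: 0 + 2(37.31) = 74.62
Total out = 310.7 mol/min; y_D = 53.33 / 310.7 = 0.1716.

0.172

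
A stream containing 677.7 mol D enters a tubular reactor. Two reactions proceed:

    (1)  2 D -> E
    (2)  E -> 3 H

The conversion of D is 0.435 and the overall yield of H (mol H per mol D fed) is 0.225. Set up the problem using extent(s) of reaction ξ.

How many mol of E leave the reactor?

Conversion of D: D consumed = 2ξ₁ = 0.435 × 677.7 → ξ₁ = 147.4 mol.
Yield of H: 3ξ₂ / 677.7 = 0.225 → ξ₂ = 50.83 mol.
Outlet amounts (n = n₀ + Σ ν·ξ):
  D: 677.7 − 2(147.4) = 382.9
  E: 0 + 1(147.4) − 1(50.83) = 96.57
  H: 0 + 3(50.83) = 152.5

96.6 mol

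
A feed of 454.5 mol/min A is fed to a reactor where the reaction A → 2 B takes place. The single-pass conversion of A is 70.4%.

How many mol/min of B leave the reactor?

A reacted = 0.704 × 454.5 = 320 mol/min; ν_A = −1, so ξ = 320/1 = 320 mol/min.
Outlet amounts (n = n₀ + ν ξ):
  A: 454.5 − 1(320) = 134.5
  B: 0 + 2(320) = 639.9

640 mol/min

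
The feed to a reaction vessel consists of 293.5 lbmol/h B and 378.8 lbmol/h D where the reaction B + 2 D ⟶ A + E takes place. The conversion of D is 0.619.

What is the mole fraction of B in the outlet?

D reacted = 0.619 × 378.8 = 234.5 lbmol/h; ν_D = −2, so ξ = 234.5/2 = 117.2 lbmol/h.
Outlet amounts (n = n₀ + ν ξ):
  B: 293.5 − 1(117.2) = 176.3
  D: 378.8 − 2(117.2) = 144.3
  A: 0 + 1(117.2) = 117.2
  E: 0 + 1(117.2) = 117.2
Total out = 555.1 lbmol/h; y_B = 176.3 / 555.1 = 0.3176.

0.318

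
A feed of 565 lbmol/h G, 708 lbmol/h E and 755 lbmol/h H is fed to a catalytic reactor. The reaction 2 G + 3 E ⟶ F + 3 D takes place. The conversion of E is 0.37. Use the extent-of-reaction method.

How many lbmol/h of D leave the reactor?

262 lbmol/h

E reacted = 0.37 × 708 = 262 lbmol/h; ν_E = −3, so ξ = 262/3 = 87.32 lbmol/h.
Outlet amounts (n = n₀ + ν ξ):
  G: 565 − 2(87.32) = 390.4
  E: 708 − 3(87.32) = 446
  F: 0 + 1(87.32) = 87.32
  D: 0 + 3(87.32) = 262
  H: 755 (inert)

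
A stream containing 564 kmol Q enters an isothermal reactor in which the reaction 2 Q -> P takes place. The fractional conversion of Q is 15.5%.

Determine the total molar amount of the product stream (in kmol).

520 kmol

Q reacted = 0.155 × 564 = 87.42 kmol; ν_Q = −2, so ξ = 87.42/2 = 43.71 kmol.
Outlet amounts (n = n₀ + ν ξ):
  Q: 564 − 2(43.71) = 476.6
  P: 0 + 1(43.71) = 43.71
Total out = 476.6 + 43.71 = 520.3 kmol.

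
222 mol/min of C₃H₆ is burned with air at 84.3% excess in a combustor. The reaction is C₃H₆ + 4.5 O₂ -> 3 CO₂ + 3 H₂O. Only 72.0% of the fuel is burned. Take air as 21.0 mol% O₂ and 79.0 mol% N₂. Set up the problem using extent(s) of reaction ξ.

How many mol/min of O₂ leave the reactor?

Stoichiometric O₂ = 4.5 × 222 = 999 mol/min; O₂ fed = 999 × 1.843 = 1841 mol/min.
N₂ fed = 1841 × 79/21 = 6926 mol/min.
Fuel reacted = 0.72 × 222 → ξ = 159.8 mol/min.
Outlet (n = n₀ + ν ξ):
  C₃H₆: 222 − 1(159.8) = 62.16
  O₂: 1841 − 4.5(159.8) = 1122
  N₂: 6926 (inert)
  CO₂: 0 + 3(159.8) = 479.5
  H₂O: 0 + 3(159.8) = 479.5

1120 mol/min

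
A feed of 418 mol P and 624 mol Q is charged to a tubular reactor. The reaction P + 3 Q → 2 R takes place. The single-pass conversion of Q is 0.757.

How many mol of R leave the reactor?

315 mol

Q reacted = 0.757 × 624 = 472.4 mol; ν_Q = −3, so ξ = 472.4/3 = 157.5 mol.
Outlet amounts (n = n₀ + ν ξ):
  P: 418 − 1(157.5) = 260.5
  Q: 624 − 3(157.5) = 151.6
  R: 0 + 2(157.5) = 314.9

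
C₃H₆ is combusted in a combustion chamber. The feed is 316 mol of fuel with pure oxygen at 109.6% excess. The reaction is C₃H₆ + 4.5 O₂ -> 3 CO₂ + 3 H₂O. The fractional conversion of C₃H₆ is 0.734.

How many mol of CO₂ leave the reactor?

696 mol

Stoichiometric O₂ = 4.5 × 316 = 1422 mol; O₂ fed = 1422 × 2.096 = 2981 mol.
Fuel reacted = 0.734 × 316 → ξ = 231.9 mol.
Outlet (n = n₀ + ν ξ):
  C₃H₆: 316 − 1(231.9) = 84.06
  O₂: 2981 − 4.5(231.9) = 1937
  CO₂: 0 + 3(231.9) = 695.8
  H₂O: 0 + 3(231.9) = 695.8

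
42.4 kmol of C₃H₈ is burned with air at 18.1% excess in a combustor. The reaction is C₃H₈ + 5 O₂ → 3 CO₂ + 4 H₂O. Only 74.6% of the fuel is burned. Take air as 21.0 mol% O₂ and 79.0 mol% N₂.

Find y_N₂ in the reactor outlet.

Stoichiometric O₂ = 5 × 42.4 = 212 kmol; O₂ fed = 212 × 1.181 = 250.4 kmol.
N₂ fed = 250.4 × 79/21 = 941.9 kmol.
Fuel reacted = 0.746 × 42.4 → ξ = 31.63 kmol.
Outlet (n = n₀ + ν ξ):
  C₃H₈: 42.4 − 1(31.63) = 10.77
  O₂: 250.4 − 5(31.63) = 92.22
  N₂: 941.9 (inert)
  CO₂: 0 + 3(31.63) = 94.89
  H₂O: 0 + 4(31.63) = 126.5
Total out = 1266 kmol; y_N₂ = 941.9 / 1266 = 0.7438.

0.744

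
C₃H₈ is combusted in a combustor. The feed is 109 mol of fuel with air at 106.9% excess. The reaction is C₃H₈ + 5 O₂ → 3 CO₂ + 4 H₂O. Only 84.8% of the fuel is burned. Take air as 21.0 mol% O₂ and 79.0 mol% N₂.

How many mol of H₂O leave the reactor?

Stoichiometric O₂ = 5 × 109 = 545 mol; O₂ fed = 545 × 2.069 = 1128 mol.
N₂ fed = 1128 × 79/21 = 4242 mol.
Fuel reacted = 0.848 × 109 → ξ = 92.43 mol.
Outlet (n = n₀ + ν ξ):
  C₃H₈: 109 − 1(92.43) = 16.57
  O₂: 1128 − 5(92.43) = 665.4
  N₂: 4242 (inert)
  CO₂: 0 + 3(92.43) = 277.3
  H₂O: 0 + 4(92.43) = 369.7

370 mol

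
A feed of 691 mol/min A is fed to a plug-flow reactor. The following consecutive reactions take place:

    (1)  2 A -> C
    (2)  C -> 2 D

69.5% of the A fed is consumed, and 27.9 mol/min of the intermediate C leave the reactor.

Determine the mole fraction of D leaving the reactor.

Conversion of A: A consumed = 2ξ₁ = 0.695 × 691 → ξ₁ = 240.1 mol/min.
C balance: n_C = 0 + 1ξ₁ − 1ξ₂ = 27.9 → ξ₂ = (1·240.1 − 27.9)/1 = 212.2 mol/min.
Outlet amounts (n = n₀ + Σ ν·ξ):
  A: 691 − 2(240.1) = 210.8
  C: 0 + 1(240.1) − 1(212.2) = 27.9
  D: 0 + 2(212.2) = 424.4
Total out = 663.1 mol/min; y_D = 424.4 / 663.1 = 0.6401.

0.64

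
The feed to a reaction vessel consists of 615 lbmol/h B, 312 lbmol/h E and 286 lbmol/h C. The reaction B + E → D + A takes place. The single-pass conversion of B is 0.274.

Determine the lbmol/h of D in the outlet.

169 lbmol/h

B reacted = 0.274 × 615 = 168.5 lbmol/h; ν_B = −1, so ξ = 168.5/1 = 168.5 lbmol/h.
Outlet amounts (n = n₀ + ν ξ):
  B: 615 − 1(168.5) = 446.5
  E: 312 − 1(168.5) = 143.5
  D: 0 + 1(168.5) = 168.5
  A: 0 + 1(168.5) = 168.5
  C: 286 (inert)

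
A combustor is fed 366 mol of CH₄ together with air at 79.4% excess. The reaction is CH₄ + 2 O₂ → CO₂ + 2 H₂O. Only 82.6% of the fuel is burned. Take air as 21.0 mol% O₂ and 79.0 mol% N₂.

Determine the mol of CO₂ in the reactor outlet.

Stoichiometric O₂ = 2 × 366 = 732 mol; O₂ fed = 732 × 1.794 = 1313 mol.
N₂ fed = 1313 × 79/21 = 4940 mol.
Fuel reacted = 0.826 × 366 → ξ = 302.3 mol.
Outlet (n = n₀ + ν ξ):
  CH₄: 366 − 1(302.3) = 63.68
  O₂: 1313 − 2(302.3) = 708.6
  N₂: 4940 (inert)
  CO₂: 0 + 1(302.3) = 302.3
  H₂O: 0 + 2(302.3) = 604.6

302 mol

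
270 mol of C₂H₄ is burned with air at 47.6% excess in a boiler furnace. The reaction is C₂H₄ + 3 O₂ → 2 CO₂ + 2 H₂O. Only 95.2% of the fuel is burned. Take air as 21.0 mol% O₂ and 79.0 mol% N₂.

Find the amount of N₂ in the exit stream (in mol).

Stoichiometric O₂ = 3 × 270 = 810 mol; O₂ fed = 810 × 1.476 = 1196 mol.
N₂ fed = 1196 × 79/21 = 4498 mol.
Fuel reacted = 0.952 × 270 → ξ = 257 mol.
Outlet (n = n₀ + ν ξ):
  C₂H₄: 270 − 1(257) = 12.96
  O₂: 1196 − 3(257) = 424.4
  N₂: 4498 (inert)
  CO₂: 0 + 2(257) = 514.1
  H₂O: 0 + 2(257) = 514.1

4500 mol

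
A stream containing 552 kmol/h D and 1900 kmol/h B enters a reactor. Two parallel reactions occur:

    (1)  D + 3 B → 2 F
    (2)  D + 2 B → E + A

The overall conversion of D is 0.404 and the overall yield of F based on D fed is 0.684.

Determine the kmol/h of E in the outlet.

Yield of F: 2ξ₁ / 552 = 0.684 → ξ₁ = 188.8 kmol/h.
Conversion of D: 1ξ₁ + 1ξ₂ = 0.404 × 552 = 223 → ξ₂ = 34.22 kmol/h.
Outlet amounts (n = n₀ + Σ ν·ξ):
  D: 552 − 1(188.8) − 1(34.22) = 329
  B: 1900 − 3(188.8) − 2(34.22) = 1265
  F: 0 + 2(188.8) = 377.6
  E: 0 + 1(34.22) = 34.22
  A: 0 + 1(34.22) = 34.22

34.2 kmol/h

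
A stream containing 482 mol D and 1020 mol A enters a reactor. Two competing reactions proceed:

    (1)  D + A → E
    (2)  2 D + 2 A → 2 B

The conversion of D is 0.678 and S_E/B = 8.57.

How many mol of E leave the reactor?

293 mol

Conversion of D: D consumed = 0.678 × 482 = 326.8 mol = 1ξ₁ + 2ξ₂.
Selectivity: 1ξ₁ / (2ξ₂) = 8.57 → ξ₁ = 17.14 ξ₂.
Substitute: (1·17.14 + 2) ξ₂ = 326.8 → ξ₂ = 17.07 mol, ξ₁ = 292.6 mol.
Outlet amounts (n = n₀ + Σ ν·ξ):
  D: 482 − 1(292.6) − 2(17.07) = 155.2
  A: 1020 − 1(292.6) − 2(17.07) = 693.2
  E: 0 + 1(292.6) = 292.6
  B: 0 + 2(17.07) = 34.15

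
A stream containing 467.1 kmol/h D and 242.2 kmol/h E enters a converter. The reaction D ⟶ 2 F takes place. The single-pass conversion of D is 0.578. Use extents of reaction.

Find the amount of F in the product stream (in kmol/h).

D reacted = 0.578 × 467.1 = 270 kmol/h; ν_D = −1, so ξ = 270/1 = 270 kmol/h.
Outlet amounts (n = n₀ + ν ξ):
  D: 467.1 − 1(270) = 197.1
  F: 0 + 2(270) = 540
  E: 242.2 (inert)

540 kmol/h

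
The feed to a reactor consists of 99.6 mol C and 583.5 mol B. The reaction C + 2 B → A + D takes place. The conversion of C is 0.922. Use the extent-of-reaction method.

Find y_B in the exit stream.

C reacted = 0.922 × 99.6 = 91.83 mol; ν_C = −1, so ξ = 91.83/1 = 91.83 mol.
Outlet amounts (n = n₀ + ν ξ):
  C: 99.6 − 1(91.83) = 7.769
  B: 583.5 − 2(91.83) = 399.8
  A: 0 + 1(91.83) = 91.83
  D: 0 + 1(91.83) = 91.83
Total out = 591.3 mol; y_B = 399.8 / 591.3 = 0.6762.

0.676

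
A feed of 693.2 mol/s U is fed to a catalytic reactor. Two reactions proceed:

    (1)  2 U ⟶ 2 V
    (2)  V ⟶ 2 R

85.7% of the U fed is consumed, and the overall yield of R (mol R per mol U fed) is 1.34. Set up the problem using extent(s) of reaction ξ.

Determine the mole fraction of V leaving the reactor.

0.112

Conversion of U: U consumed = 2ξ₁ = 0.857 × 693.2 → ξ₁ = 297 mol/s.
Yield of R: 2ξ₂ / 693.2 = 1.34 → ξ₂ = 464.4 mol/s.
Outlet amounts (n = n₀ + Σ ν·ξ):
  U: 693.2 − 2(297) = 99.13
  V: 0 + 2(297) − 1(464.4) = 129.6
  R: 0 + 2(464.4) = 928.9
Total out = 1158 mol/s; y_V = 129.6 / 1158 = 0.112.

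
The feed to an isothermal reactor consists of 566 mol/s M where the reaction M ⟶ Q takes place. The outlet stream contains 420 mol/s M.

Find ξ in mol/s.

For M: n = n₀ − 1ξ → 420 = 566 − 1ξ, giving ξ = 146 mol/s.
Outlet amounts (n = n₀ + ν ξ):
  M: 566 − 1(146) = 420
  Q: 0 + 1(146) = 146

ξ = 146 mol/s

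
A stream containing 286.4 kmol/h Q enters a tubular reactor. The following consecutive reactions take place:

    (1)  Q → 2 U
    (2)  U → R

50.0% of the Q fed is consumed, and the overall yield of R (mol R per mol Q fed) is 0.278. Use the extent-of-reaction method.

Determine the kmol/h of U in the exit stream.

207 kmol/h

Conversion of Q: Q consumed = 1ξ₁ = 0.5 × 286.4 → ξ₁ = 143.2 kmol/h.
Yield of R: 1ξ₂ / 286.4 = 0.278 → ξ₂ = 79.62 kmol/h.
Outlet amounts (n = n₀ + Σ ν·ξ):
  Q: 286.4 − 1(143.2) = 143.2
  U: 0 + 2(143.2) − 1(79.62) = 206.8
  R: 0 + 1(79.62) = 79.62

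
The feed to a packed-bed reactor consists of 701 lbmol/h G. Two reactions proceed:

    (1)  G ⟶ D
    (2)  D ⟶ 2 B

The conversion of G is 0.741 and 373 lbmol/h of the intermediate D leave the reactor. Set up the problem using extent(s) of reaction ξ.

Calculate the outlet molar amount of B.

293 lbmol/h

Conversion of G: G consumed = 1ξ₁ = 0.741 × 701 → ξ₁ = 519.4 lbmol/h.
D balance: n_D = 0 + 1ξ₁ − 1ξ₂ = 373 → ξ₂ = (1·519.4 − 373)/1 = 146.4 lbmol/h.
Outlet amounts (n = n₀ + Σ ν·ξ):
  G: 701 − 1(519.4) = 181.6
  D: 0 + 1(519.4) − 1(146.4) = 373
  B: 0 + 2(146.4) = 292.9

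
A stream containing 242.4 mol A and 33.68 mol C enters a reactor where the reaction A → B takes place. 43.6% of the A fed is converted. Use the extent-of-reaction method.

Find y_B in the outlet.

0.383

A reacted = 0.436 × 242.4 = 105.7 mol; ν_A = −1, so ξ = 105.7/1 = 105.7 mol.
Outlet amounts (n = n₀ + ν ξ):
  A: 242.4 − 1(105.7) = 136.7
  B: 0 + 1(105.7) = 105.7
  C: 33.68 (inert)
Total out = 276.1 mol; y_B = 105.7 / 276.1 = 0.3828.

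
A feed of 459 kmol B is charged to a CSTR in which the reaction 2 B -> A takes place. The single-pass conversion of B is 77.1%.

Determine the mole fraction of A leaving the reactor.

0.627

B reacted = 0.771 × 459 = 353.9 kmol; ν_B = −2, so ξ = 353.9/2 = 176.9 kmol.
Outlet amounts (n = n₀ + ν ξ):
  B: 459 − 2(176.9) = 105.1
  A: 0 + 1(176.9) = 176.9
Total out = 282.1 kmol; y_A = 176.9 / 282.1 = 0.6273.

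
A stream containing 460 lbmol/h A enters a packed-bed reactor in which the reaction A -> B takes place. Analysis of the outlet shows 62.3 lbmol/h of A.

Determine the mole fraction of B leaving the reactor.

0.865

For A: n = n₀ − 1ξ → 62.3 = 460 − 1ξ, giving ξ = 397.7 lbmol/h.
Outlet amounts (n = n₀ + ν ξ):
  A: 460 − 1(397.7) = 62.3
  B: 0 + 1(397.7) = 397.7
Total out = 460 lbmol/h; y_B = 397.7 / 460 = 0.8646.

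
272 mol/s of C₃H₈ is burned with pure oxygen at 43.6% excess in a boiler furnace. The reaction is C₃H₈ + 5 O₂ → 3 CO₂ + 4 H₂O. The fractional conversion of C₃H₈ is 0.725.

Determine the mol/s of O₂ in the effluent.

Stoichiometric O₂ = 5 × 272 = 1360 mol/s; O₂ fed = 1360 × 1.436 = 1953 mol/s.
Fuel reacted = 0.725 × 272 → ξ = 197.2 mol/s.
Outlet (n = n₀ + ν ξ):
  C₃H₈: 272 − 1(197.2) = 74.8
  O₂: 1953 − 5(197.2) = 967
  CO₂: 0 + 3(197.2) = 591.6
  H₂O: 0 + 4(197.2) = 788.8

967 mol/s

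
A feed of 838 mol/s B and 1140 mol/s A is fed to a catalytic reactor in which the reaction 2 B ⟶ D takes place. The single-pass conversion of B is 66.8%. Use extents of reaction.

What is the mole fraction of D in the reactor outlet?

0.165

B reacted = 0.668 × 838 = 559.8 mol/s; ν_B = −2, so ξ = 559.8/2 = 279.9 mol/s.
Outlet amounts (n = n₀ + ν ξ):
  B: 838 − 2(279.9) = 278.2
  D: 0 + 1(279.9) = 279.9
  A: 1140 (inert)
Total out = 1698 mol/s; y_D = 279.9 / 1698 = 0.1648.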